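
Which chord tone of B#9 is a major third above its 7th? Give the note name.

C##

B#9 (B# dominant ninth) is spelled B# D## F## A# C##.
The 7th is A#. A major third above A# is C##.
C## is the chord's 9th.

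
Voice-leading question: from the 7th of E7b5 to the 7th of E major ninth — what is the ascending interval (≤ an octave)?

augmented unison

E7b5 has D as its 7th, and E major ninth has D♯ as its 7th.
1 letter names make it a unison; at 1 semitone (a half step wider than perfect) the quality is augmented.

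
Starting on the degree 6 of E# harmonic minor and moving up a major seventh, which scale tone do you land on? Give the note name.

B#

The scale is E# F## G# A# B# C# D##.
The degree 6 is C#; a major seventh above that is B# — scale degree 5.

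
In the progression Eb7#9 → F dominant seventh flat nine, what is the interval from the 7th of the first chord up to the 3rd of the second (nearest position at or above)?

augmented 5th

The 7th of Eb7#9 is Db; the 3rd of F dominant seventh flat nine is A.
Db up to A is 8 semitones, a half step wider than a perfect fifth, so the interval is augmented.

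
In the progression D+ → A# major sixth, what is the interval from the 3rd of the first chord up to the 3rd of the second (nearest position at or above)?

D+ has F# as its 3rd, and A# major sixth has C## as its 3rd.
F# up to C## is 8 semitones, a half step wider than a perfect fifth, so the interval is augmented.

augmented fifth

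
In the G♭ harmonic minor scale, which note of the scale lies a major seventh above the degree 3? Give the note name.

The scale is G♭ A♭ B𝄫 C♭ D♭ E𝄫 F.
The degree 3 is B𝄫; a major seventh above that is A♭ — scale degree 2.

Ab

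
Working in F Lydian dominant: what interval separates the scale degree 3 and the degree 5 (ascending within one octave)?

minor 3rd

The scale runs F G A B C D E♭.
So we need the interval from A up to C.
A up to C is 3 semitones, a half step narrower than a major third, so the interval is minor.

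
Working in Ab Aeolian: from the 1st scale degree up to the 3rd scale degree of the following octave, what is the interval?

Ab natural minor: Ab Bb Cb Db Eb Fb Gb.
So we need the interval from Ab up to Cb.
10 letter names make it a tenth; at 15 semitones (a half step narrower than major) the quality is minor.

minor 10th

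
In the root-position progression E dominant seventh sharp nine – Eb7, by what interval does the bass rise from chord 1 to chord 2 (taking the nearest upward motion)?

diminished 8th

The roots are E and Eb.
8 letter names make it an octave; at 11 semitones (a half step narrower than perfect) the quality is diminished.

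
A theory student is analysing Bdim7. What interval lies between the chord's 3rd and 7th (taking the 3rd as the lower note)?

diminished fifth

The chord tones of Bdim7 are B-D-F-Ab.
3rd = D; 7th = Ab.
D up to Ab is 6 semitones, a half step narrower than a perfect fifth, so the interval is diminished.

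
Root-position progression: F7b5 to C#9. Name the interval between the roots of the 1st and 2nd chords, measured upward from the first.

The roots are F and C#.
5 letter names make it a fifth; at 8 semitones (a half step wider than perfect) the quality is augmented.

A5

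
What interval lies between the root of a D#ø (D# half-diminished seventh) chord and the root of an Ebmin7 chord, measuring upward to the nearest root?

The root of D#ø (D# half-diminished seventh) is D#; the root of Ebmin7 is Eb.
2 letter names make it a second; at 0 semitones (a whole step narrower than major) the quality is diminished.

diminished second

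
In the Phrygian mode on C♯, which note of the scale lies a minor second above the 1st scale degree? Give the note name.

D

The scale is C♯ D E F♯ G♯ A B.
The 1st scale degree is C♯; a minor second above that is D — scale degree 2.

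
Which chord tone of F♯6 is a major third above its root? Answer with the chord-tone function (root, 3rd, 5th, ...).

3rd

F♯6 is spelled F♯-A♯-C♯-D♯.
The root is F♯. A major third above F♯ is A♯.
A♯ is the chord's 3rd.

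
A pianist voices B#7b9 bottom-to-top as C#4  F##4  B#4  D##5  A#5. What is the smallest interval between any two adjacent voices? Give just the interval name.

Adjacent intervals: C#4→F##4 = augmented fourth; F##4→B#4 = perfect fourth; B#4→D##5 = major third; D##5→A#5 = diminished fifth.
The smallest is B#4 to D##5, a major third (4 semitones).

major third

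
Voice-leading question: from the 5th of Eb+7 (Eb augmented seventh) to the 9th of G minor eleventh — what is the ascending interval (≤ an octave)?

Eb+7 (Eb augmented seventh) has B as its 5th, and G minor eleventh has A as its 9th.
B up to A is 10 semitones, a half step narrower than a major seventh, so the interval is minor.

minor seventh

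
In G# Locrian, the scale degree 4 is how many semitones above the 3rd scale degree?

The scale is G# A B C# D E F#.
B up to C# is a major second — 2 semitones.

2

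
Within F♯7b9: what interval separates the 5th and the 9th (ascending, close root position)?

diminished 5th

F♯7b9 (F♯ dominant seventh flat nine) is spelled F♯-A♯-C♯-E-G.
So we need the interval from C♯ up to G.
From C♯ to G: 6 semitones over a fifth = diminished.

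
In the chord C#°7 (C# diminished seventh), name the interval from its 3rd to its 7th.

diminished fifth

Spelling the chord: C# E G Bb.
That puts E below Bb.
E up to Bb is 6 semitones, a half step narrower than a perfect fifth, so the interval is diminished.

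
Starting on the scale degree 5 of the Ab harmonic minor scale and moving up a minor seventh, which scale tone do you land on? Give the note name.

Db

The scale is Ab Bb Cb Db Eb Fb G.
The scale degree 5 is Eb; a minor seventh above that is Db — scale degree 4.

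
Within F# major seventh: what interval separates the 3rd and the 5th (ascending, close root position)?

minor third

The chord tones of F# major seventh are F#–A#–C#–E#.
So we need the interval from A# up to C#.
From A# to C#: 3 semitones over a third = minor.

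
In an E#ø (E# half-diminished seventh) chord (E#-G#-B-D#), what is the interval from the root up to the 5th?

Root = E#; 5th = B.
E# up to B is 6 semitones, a half step narrower than a perfect fifth, so the interval is diminished.

diminished 5th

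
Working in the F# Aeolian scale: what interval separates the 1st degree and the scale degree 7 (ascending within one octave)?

Spelling the F# Aeolian scale: F# G# A B C# D E.
That puts F# below E.
From F# to E: 10 semitones over a seventh = minor.

minor seventh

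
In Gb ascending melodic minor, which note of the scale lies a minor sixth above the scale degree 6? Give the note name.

Cb

The scale is Gb Ab Bbb Cb Db Eb F.
The scale degree 6 is Eb; a minor sixth above that is Cb — scale degree 4.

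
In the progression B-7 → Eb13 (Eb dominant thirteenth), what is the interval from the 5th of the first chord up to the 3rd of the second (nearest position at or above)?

B-7 has F# as its 5th, and Eb13 (Eb dominant thirteenth) has G as its 3rd.
2 letter names make it a second; at 1 semitone (a half step narrower than major) the quality is minor.

m2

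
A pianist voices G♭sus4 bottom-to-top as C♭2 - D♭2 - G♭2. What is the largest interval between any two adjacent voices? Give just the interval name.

Adjacent intervals: C♭2→D♭2 = major second; D♭2→G♭2 = perfect fourth.
The largest is D♭2 to G♭2, a perfect fourth (5 semitones).

perfect 4th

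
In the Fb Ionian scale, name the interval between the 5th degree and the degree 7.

major third

Spelling the Fb Ionian scale: Fb Gb Ab Bbb Cb Db Eb.
So we need the interval from Cb up to Eb.
From Cb to Eb is 4 semitones, exactly the major third.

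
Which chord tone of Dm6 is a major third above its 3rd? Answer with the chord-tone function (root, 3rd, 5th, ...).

The chord tones of Dm6 are D-F-A-B.
The 3rd is F. A major third above F is A.
A is the chord's 5th.

5th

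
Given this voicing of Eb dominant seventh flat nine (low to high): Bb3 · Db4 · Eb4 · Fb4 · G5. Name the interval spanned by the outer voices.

The outer voices are Bb3 and G5.
From Bb to G is 21 semitones, exactly the major thirteenth.

major thirteenth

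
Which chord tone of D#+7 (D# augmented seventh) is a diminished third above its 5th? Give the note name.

The chord tones of D#+7 (D# augmented seventh) are D#–F##–A##–C#.
The 5th is A##. A diminished third above A## is C#.
C# is the chord's 7th.

C#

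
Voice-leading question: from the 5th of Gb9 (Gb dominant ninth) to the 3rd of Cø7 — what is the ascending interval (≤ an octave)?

The 5th of Gb9 (Gb dominant ninth) is Db; the 3rd of Cø7 is Eb.
Db up to Eb spans 2 letter names and 2 semitones — a major second.

M2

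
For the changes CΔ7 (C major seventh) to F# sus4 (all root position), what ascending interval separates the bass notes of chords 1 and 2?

augmented fourth

The roots are C and F#.
4 letter names make it a fourth; at 6 semitones (a half step wider than perfect) the quality is augmented.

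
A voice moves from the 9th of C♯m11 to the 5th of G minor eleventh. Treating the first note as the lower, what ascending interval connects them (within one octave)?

diminished octave

C♯m11 has D♯ as its 9th, and G minor eleventh has D as its 5th.
From D♯ to D: 11 semitones over an octave = diminished.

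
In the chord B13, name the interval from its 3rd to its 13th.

perfect eleventh

B13 is spelled B-D♯-F♯-A-C♯-G♯.
3rd = D♯; 13th = G♯.
Counting 11 letters and 17 half steps from D♯ gives a perfect eleventh.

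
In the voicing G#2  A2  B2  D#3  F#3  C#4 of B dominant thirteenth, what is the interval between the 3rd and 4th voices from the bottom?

Those voices are B2 and D#3.
From B to D# is 4 semitones, exactly the major third.

M3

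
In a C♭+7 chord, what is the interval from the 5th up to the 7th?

diminished third

The chord tones of C♭ augmented seventh are C♭–E♭–G–B𝄫.
The 5th is G and the 7th is B𝄫.
G up to B𝄫 is 2 semitones, a whole step narrower than a major third, so the interval is diminished.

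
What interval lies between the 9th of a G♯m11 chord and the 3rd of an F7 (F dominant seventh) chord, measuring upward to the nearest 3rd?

diminished 8th

G♯m11 has A♯ as its 9th, and F7 (F dominant seventh) has A as its 3rd.
From A♯ to A: 11 semitones over an octave = diminished.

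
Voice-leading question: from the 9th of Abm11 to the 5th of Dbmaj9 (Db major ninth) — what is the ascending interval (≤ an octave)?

Abm11 has Bb as its 9th, and Dbmaj9 (Db major ninth) has Ab as its 5th.
7 letter names make it a seventh; at 10 semitones (a half step narrower than major) the quality is minor.

m7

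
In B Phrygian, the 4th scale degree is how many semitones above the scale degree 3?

2

The scale is B C D E F# G A.
D up to E is a major second — 2 semitones.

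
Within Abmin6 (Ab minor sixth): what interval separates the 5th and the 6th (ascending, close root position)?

major second

Spelling the chord: Ab–Cb–Eb–F.
5th = Eb; 6th = F.
Counting 2 letters and 2 half steps from Eb gives a major second.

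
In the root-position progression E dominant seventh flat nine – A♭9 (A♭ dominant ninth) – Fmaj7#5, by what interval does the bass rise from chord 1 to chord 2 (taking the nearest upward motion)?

The roots are E and A♭.
From E to A♭: 4 semitones over a fourth = diminished.

d4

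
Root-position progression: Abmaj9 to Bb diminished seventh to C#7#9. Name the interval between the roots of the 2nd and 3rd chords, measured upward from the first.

The roots are Bb and C#.
2 letter names make it a second; at 3 semitones (a half step wider than major) the quality is augmented.

augmented second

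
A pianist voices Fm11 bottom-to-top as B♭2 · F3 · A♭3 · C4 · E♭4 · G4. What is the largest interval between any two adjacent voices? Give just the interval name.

Adjacent intervals: B♭2→F3 = perfect fifth; F3→A♭3 = minor third; A♭3→C4 = major third; C4→E♭4 = minor third; E♭4→G4 = major third.
The largest is B♭2 to F3, a perfect fifth (7 semitones).

perfect fifth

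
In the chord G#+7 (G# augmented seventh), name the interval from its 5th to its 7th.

G#aug7 (G# augmented seventh) is spelled G#, B#, D##, F#.
5th = D##; 7th = F#.
From D## to F#: 2 semitones over a third = diminished.

diminished third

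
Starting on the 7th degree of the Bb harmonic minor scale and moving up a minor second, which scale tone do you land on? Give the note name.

The scale is Bb C Db Eb F Gb A.
The 7th degree is A; a minor second above that is Bb — scale degree 1.

Bb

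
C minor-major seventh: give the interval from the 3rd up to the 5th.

CmM7 is spelled C, E♭, G, B.
The 3rd is E♭ and the 5th is G.
E♭ up to G spans 3 letter names and 4 semitones — a major third.

M3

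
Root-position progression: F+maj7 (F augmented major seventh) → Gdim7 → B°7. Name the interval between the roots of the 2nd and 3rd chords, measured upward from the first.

major 3rd

The roots are G and B.
From G to B is 4 semitones, exactly the major third.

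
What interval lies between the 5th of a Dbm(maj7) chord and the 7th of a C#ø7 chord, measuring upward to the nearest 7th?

augmented second

Dbm(maj7) has Ab as its 5th, and C#ø7 has B as its 7th.
From Ab to B: 3 semitones over a second = augmented.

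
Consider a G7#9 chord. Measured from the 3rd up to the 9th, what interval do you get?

The chord tones of G7#9 are G–B–D–F–A♯.
That puts B below A♯.
Counting 7 letters and 11 half steps from B gives a major seventh.

major 7th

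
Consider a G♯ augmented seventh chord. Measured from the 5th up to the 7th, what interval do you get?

G♯7#5 is spelled G♯, B♯, D𝄪, F♯.
The 5th is D𝄪 and the 7th is F♯.
From D𝄪 to F♯: 2 semitones over a third = diminished.

diminished third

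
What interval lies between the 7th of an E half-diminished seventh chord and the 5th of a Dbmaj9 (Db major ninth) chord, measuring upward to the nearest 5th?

E half-diminished seventh has D as its 7th, and Dbmaj9 (Db major ninth) has Ab as its 5th.
From D to Ab: 6 semitones over a fifth = diminished.

diminished fifth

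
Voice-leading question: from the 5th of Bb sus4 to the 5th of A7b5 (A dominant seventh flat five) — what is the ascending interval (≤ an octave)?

m7

The 5th of Bb sus4 is F; the 5th of A7b5 (A dominant seventh flat five) is Eb.
7 letter names make it a seventh; at 10 semitones (a half step narrower than major) the quality is minor.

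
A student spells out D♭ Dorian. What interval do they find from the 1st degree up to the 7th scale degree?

Spelling D♭ Dorian: D♭ E♭ F♭ G♭ A♭ B♭ C♭.
1st degree = D♭; scale degree 7 = C♭.
D♭ up to C♭ is 10 semitones, a half step narrower than a major seventh, so the interval is minor.

minor seventh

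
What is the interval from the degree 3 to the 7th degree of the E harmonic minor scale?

augmented fifth

Spelling the E harmonic minor scale: E F# G A B C D#.
That puts G below D#.
From G to D#: 8 semitones over a fifth = augmented.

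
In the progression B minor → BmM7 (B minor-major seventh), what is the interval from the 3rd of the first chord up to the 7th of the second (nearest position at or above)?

A5

B minor has D as its 3rd, and BmM7 (B minor-major seventh) has A♯ as its 7th.
5 letter names make it a fifth; at 8 semitones (a half step wider than perfect) the quality is augmented.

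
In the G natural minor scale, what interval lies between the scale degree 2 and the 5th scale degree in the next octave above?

G natural minor: G A Bb C D Eb F.
The scale degree 2 is A and the 5th degree (up an octave) is D.
A up to D spans 11 letter names and 17 semitones — a perfect eleventh.

perfect eleventh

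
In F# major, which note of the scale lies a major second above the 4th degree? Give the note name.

The scale is F# G# A# B C# D# E#.
The 4th degree is B; a major second above that is C# — scale degree 5.

C#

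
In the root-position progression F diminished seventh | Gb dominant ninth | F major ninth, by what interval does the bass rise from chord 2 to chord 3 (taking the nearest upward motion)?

The roots are Gb and F.
Gb up to F spans 7 letter names and 11 semitones — a major seventh.

major seventh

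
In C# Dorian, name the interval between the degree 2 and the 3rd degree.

minor 2nd

The scale runs C# D# E F# G# A# B.
The degree 2 is D# and the 3rd degree is E.
2 letter names make it a second; at 1 semitone (a half step narrower than major) the quality is minor.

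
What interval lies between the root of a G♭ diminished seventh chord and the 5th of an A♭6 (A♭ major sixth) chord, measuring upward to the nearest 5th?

M6

G♭ diminished seventh has G♭ as its root, and A♭6 (A♭ major sixth) has E♭ as its 5th.
G♭ up to E♭ spans 6 letter names and 9 semitones — a major sixth.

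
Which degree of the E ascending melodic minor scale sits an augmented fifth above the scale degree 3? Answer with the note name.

D#

The scale is E F# G A B C# D#.
The scale degree 3 is G; an augmented fifth above that is D# — scale degree 7.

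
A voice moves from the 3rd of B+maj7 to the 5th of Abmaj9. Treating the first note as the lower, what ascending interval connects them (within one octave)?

The 3rd of B+maj7 is D#; the 5th of Abmaj9 is Eb.
2 letter names make it a second; at 0 semitones (a whole step narrower than major) the quality is diminished.

d2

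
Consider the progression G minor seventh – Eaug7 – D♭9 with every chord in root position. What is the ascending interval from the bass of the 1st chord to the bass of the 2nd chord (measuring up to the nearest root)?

The roots are G and E.
From G to E is 9 semitones, exactly the major sixth.

major sixth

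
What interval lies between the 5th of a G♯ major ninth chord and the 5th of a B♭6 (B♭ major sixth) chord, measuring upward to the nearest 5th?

G♯ major ninth has D♯ as its 5th, and B♭6 (B♭ major sixth) has F as its 5th.
D♯ up to F is 2 semitones, a whole step narrower than a major third, so the interval is diminished.

diminished third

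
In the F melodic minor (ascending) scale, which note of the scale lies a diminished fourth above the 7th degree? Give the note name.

Ab

The scale is F G Ab Bb C D E.
The 7th degree is E; a diminished fourth above that is Ab — scale degree 3.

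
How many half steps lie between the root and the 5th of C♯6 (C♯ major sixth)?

7

Spelling the chord: C♯–E♯–G♯–A♯.
C♯ to G♯ is a perfect fifth: 7 semitones.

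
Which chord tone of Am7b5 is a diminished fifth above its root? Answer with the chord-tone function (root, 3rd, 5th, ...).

5th

A half-diminished seventh is spelled A C Eb G.
The root is A. A diminished fifth above A is Eb.
Eb is the chord's 5th.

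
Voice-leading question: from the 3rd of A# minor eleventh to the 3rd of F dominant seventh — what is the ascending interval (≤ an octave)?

minor 6th

The 3rd of A# minor eleventh is C#; the 3rd of F dominant seventh is A.
From C# to A: 8 semitones over a sixth = minor.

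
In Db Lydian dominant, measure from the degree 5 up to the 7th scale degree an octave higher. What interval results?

m10

Spelling Db Lydian dominant: Db Eb F G Ab Bb Cb.
So we need the interval from Ab up to Cb.
From Ab to Cb: 15 semitones over a tenth = minor.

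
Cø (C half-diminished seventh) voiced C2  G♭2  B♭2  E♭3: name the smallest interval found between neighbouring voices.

Adjacent intervals: C2→G♭2 = diminished fifth; G♭2→B♭2 = major third; B♭2→E♭3 = perfect fourth.
The smallest is G♭2 to B♭2, a major third (4 semitones).

major third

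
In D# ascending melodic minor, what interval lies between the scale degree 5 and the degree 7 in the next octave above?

major tenth

The scale runs D# E# F# G# A# B# C##.
That puts A# below C##.
Counting 10 letters and 16 half steps from A# gives a major tenth.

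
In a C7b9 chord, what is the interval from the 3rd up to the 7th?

diminished fifth

C7b9 is spelled C-E-G-Bb-Db.
3rd = E; 7th = Bb.
From E to Bb: 6 semitones over a fifth = diminished.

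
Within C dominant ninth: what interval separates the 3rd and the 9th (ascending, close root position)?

Spelling the chord: C–E–G–Bb–D.
The 3rd is E and the 9th is D.
7 letter names make it a seventh; at 10 semitones (a half step narrower than major) the quality is minor.

minor 7th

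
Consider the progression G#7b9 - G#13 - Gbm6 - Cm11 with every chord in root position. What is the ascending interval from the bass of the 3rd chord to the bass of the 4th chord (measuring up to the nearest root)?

The roots are Gb and C.
Gb up to C is 6 semitones, a half step wider than a perfect fourth, so the interval is augmented.

A4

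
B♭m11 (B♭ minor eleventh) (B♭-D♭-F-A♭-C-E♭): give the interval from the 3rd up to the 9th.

3rd = D♭; 9th = C.
Counting 7 letters and 11 half steps from D♭ gives a major seventh.

major seventh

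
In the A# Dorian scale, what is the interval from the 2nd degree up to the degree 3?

Spelling the A# Dorian scale: A# B# C# D# E# F## G#.
That puts B# below C#.
2 letter names make it a second; at 1 semitone (a half step narrower than major) the quality is minor.

minor second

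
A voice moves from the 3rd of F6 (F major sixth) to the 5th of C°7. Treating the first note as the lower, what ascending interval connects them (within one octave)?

F6 (F major sixth) has A as its 3rd, and C°7 has Gb as its 5th.
From A to Gb: 9 semitones over a seventh = diminished.

diminished seventh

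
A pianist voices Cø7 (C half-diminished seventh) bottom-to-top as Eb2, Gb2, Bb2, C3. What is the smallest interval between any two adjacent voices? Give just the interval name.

Adjacent intervals: Eb2→Gb2 = minor third; Gb2→Bb2 = major third; Bb2→C3 = major second.
The smallest is Bb2 to C3, a major second (2 semitones).

major second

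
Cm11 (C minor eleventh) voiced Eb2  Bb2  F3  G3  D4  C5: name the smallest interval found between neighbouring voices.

major second

Adjacent intervals: Eb2→Bb2 = perfect fifth; Bb2→F3 = perfect fifth; F3→G3 = major second; G3→D4 = perfect fifth; D4→C5 = minor seventh.
The smallest is F3 to G3, a major second (2 semitones).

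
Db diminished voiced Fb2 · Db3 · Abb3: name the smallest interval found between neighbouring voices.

diminished fifth

Adjacent intervals: Fb2→Db3 = major sixth; Db3→Abb3 = diminished fifth.
The smallest is Db3 to Abb3, a diminished fifth (6 semitones).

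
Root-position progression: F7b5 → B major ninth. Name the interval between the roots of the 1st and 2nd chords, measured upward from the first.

The roots are F and B.
4 letter names make it a fourth; at 6 semitones (a half step wider than perfect) the quality is augmented.

A4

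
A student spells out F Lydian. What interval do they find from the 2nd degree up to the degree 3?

M2

The scale runs F G A B C D E.
2nd degree = G; degree 3 = A.
Counting 2 letters and 2 half steps from G gives a major second.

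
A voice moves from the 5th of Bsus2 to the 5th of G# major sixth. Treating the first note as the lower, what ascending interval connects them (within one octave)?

The 5th of Bsus2 is F#; the 5th of G# major sixth is D#.
From F# to D# is 9 semitones, exactly the major sixth.

major sixth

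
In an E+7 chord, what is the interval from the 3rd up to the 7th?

d5

E+7 (E augmented seventh): E–G#–B#–D.
So we need the interval from G# up to D.
5 letter names make it a fifth; at 6 semitones (a half step narrower than perfect) the quality is diminished.
This 3–7 tritone is the characteristic tension at the heart of the dominant sound.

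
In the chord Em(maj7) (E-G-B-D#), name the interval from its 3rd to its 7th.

So we need the interval from G up to D#.
G up to D# is 8 semitones, a half step wider than a perfect fifth, so the interval is augmented.

augmented 5th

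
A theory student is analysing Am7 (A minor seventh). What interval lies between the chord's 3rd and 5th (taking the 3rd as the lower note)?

A-7 (A minor seventh) is spelled A–C–E–G.
So we need the interval from C up to E.
C up to E spans 3 letter names and 4 semitones — a major third.

major 3rd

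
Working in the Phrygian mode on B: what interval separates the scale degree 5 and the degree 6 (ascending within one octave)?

m2

Spelling the Phrygian mode on B: B C D E F♯ G A.
Scale degree 5 = F♯; scale degree 6 = G.
2 letter names make it a second; at 1 semitone (a half step narrower than major) the quality is minor.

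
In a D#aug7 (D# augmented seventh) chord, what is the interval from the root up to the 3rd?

major third

Spelling the chord: D# F## A## C#.
Root = D#; 3rd = F##.
D# up to F## spans 3 letter names and 4 semitones — a major third.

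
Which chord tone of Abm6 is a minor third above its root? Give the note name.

Abm6 is spelled Ab–Cb–Eb–F.
The root is Ab. A minor third above Ab is Cb.
Cb is the chord's 3rd.

Cb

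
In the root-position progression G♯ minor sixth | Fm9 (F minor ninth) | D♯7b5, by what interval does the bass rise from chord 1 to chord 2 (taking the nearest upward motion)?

The roots are G♯ and F.
G♯ up to F is 9 semitones, a whole step narrower than a major seventh, so the interval is diminished.

diminished seventh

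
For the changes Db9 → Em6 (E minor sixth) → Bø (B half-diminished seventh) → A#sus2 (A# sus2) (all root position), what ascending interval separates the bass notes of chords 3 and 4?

major seventh

The roots are B and A#.
Counting 7 letters and 11 half steps from B gives a major seventh.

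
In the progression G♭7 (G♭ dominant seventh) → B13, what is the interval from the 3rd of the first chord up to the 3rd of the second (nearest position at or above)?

The 3rd of G♭7 (G♭ dominant seventh) is B♭; the 3rd of B13 is D♯.
B♭ up to D♯ is 5 semitones, a half step wider than a major third, so the interval is augmented.

augmented 3rd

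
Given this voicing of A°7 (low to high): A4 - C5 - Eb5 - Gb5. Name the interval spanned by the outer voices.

diminished seventh

The outer voices are A4 and Gb5.
From A to Gb: 9 semitones over a seventh = diminished.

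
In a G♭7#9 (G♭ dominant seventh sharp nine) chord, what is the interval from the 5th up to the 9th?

augmented fifth

G♭7#9 (G♭ dominant seventh sharp nine) is spelled G♭ B♭ D♭ F♭ A.
So we need the interval from D♭ up to A.
From D♭ to A: 8 semitones over a fifth = augmented.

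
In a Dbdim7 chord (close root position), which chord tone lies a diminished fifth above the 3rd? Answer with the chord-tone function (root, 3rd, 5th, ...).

The chord tones of Db diminished seventh are Db-Fb-Abb-Cbb.
The 3rd is Fb. A diminished fifth above Fb is Cbb.
Cbb is the chord's 7th.

7th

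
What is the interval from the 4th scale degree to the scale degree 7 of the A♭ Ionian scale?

augmented 4th

A♭ major: A♭ B♭ C D♭ E♭ F G.
4th scale degree = D♭; 7th scale degree = G.
4 letter names make it a fourth; at 6 semitones (a half step wider than perfect) the quality is augmented.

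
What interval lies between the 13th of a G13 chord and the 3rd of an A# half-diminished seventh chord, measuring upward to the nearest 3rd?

major 6th

The 13th of G13 is E; the 3rd of A# half-diminished seventh is C#.
From E to C# is 9 semitones, exactly the major sixth.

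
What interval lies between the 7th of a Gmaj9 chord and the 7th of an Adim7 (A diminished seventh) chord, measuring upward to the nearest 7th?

diminished 2nd

Gmaj9 has F♯ as its 7th, and Adim7 (A diminished seventh) has G♭ as its 7th.
F♯ up to G♭ is 0 semitones, a whole step narrower than a major second, so the interval is diminished.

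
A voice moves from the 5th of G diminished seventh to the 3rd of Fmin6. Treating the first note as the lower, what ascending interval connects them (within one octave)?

The 5th of G diminished seventh is Db; the 3rd of Fmin6 is Ab.
Counting 5 letters and 7 half steps from Db gives a perfect fifth.

perfect 5th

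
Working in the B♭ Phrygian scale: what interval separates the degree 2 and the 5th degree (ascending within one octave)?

The scale runs B♭ C♭ D♭ E♭ F G♭ A♭.
The degree 2 is C♭ and the scale degree 5 is F.
From C♭ to F: 6 semitones over a fourth = augmented.

augmented fourth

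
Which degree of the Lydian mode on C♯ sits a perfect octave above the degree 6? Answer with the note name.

A#

The scale is C♯ D♯ E♯ F𝄪 G♯ A♯ B♯.
The degree 6 is A♯; a perfect octave above that is A♯ — scale degree 6.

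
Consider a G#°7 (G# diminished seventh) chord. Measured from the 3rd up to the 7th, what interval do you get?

diminished fifth

G#°7 (G# diminished seventh): G#-B-D-F.
3rd = B; 7th = F.
5 letter names make it a fifth; at 6 semitones (a half step narrower than perfect) the quality is diminished.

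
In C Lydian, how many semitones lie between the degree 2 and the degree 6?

7

The scale is C D E F♯ G A B.
D up to A is a perfect fifth — 7 semitones.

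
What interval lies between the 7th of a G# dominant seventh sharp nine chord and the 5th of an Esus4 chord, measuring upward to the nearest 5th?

perfect 4th

G# dominant seventh sharp nine has F# as its 7th, and Esus4 has B as its 5th.
F# up to B spans 4 letter names and 5 semitones — a perfect fourth.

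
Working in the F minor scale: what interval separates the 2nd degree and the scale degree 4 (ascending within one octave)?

The scale runs F G Ab Bb C Db Eb.
So we need the interval from G up to Bb.
G up to Bb is 3 semitones, a half step narrower than a major third, so the interval is minor.

minor 3rd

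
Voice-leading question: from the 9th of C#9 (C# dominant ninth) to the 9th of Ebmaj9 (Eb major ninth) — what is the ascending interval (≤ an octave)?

The 9th of C#9 (C# dominant ninth) is D#; the 9th of Ebmaj9 (Eb major ninth) is F.
3 letter names make it a third; at 2 semitones (a whole step narrower than major) the quality is diminished.

diminished third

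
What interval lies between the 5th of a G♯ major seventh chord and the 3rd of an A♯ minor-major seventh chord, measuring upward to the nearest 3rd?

The 5th of G♯ major seventh is D♯; the 3rd of A♯ minor-major seventh is C♯.
D♯ up to C♯ is 10 semitones, a half step narrower than a major seventh, so the interval is minor.

minor seventh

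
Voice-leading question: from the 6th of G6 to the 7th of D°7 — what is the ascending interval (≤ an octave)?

The 6th of G6 is E; the 7th of D°7 is Cb.
6 letter names make it a sixth; at 7 semitones (a whole step narrower than major) the quality is diminished.

diminished 6th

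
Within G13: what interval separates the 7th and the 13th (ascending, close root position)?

Spelling the chord: G B D F A E.
So we need the interval from F up to E.
Counting 7 letters and 11 half steps from F gives a major seventh.

major 7th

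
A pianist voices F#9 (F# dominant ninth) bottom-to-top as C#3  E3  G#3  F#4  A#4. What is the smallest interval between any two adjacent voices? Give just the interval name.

minor third

Adjacent intervals: C#3→E3 = minor third; E3→G#3 = major third; G#3→F#4 = minor seventh; F#4→A#4 = major third.
The smallest is C#3 to E3, a minor third (3 semitones).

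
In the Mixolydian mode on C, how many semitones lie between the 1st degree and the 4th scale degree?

5

The scale is C D E F G A Bb.
C up to F is a perfect fourth — 5 semitones.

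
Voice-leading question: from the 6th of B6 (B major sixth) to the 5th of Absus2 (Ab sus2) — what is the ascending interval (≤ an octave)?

B6 (B major sixth) has G# as its 6th, and Absus2 (Ab sus2) has Eb as its 5th.
6 letter names make it a sixth; at 7 semitones (a whole step narrower than major) the quality is diminished.

diminished sixth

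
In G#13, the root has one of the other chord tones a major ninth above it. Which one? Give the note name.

A#

The chord tones of G#13 are G# B# D# F# A# E#.
The root is G#. A major ninth above G# is A#.
A# is the chord's 9th.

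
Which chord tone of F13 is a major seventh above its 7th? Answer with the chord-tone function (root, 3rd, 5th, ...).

F13: F A C Eb G D.
The 7th is Eb. A major seventh above Eb is D.
D is the chord's 13th.

13th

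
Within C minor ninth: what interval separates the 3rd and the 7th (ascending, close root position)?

perfect fifth

Spelling the chord: C–Eb–G–Bb–D.
The 3rd is Eb and the 7th is Bb.
Counting 5 letters and 7 half steps from Eb gives a perfect fifth.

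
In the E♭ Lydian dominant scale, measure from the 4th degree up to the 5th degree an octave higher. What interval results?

minor ninth

E♭ lydian dominant: E♭ F G A B♭ C D♭.
The 4th degree is A and the scale degree 5 (up an octave) is B♭.
9 letter names make it a ninth; at 13 semitones (a half step narrower than major) the quality is minor.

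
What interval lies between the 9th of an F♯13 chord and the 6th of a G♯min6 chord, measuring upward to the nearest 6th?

F♯13 has G♯ as its 9th, and G♯min6 has E♯ as its 6th.
G♯ up to E♯ spans 6 letter names and 9 semitones — a major sixth.

M6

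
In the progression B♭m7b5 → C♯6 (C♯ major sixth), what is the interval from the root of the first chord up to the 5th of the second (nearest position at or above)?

augmented sixth

The root of B♭m7b5 is B♭; the 5th of C♯6 (C♯ major sixth) is G♯.
6 letter names make it a sixth; at 10 semitones (a half step wider than major) the quality is augmented.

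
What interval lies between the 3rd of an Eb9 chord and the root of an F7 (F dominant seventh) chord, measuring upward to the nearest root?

Eb9 has G as its 3rd, and F7 (F dominant seventh) has F as its root.
7 letter names make it a seventh; at 10 semitones (a half step narrower than major) the quality is minor.

m7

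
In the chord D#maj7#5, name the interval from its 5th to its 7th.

The chord tones of D#maj7#5 are D#, F##, A##, C##.
The 5th is A## and the 7th is C##.
3 letter names make it a third; at 3 semitones (a half step narrower than major) the quality is minor.

minor third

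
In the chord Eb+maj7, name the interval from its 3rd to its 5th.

major third

The chord tones of Eb augmented major seventh are Eb, G, B, D.
So we need the interval from G up to B.
G up to B spans 3 letter names and 4 semitones — a major third.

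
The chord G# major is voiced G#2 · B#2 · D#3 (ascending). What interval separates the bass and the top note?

The outer voices are G#2 and D#3.
G# up to D# spans 5 letter names and 7 semitones — a perfect fifth.

perfect fifth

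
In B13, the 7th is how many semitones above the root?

10

B13 is spelled B–D#–F#–A–C#–G#.
B to A is a minor seventh: 10 semitones.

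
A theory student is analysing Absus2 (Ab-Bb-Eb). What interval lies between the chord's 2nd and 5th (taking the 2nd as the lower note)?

perfect fourth

So we need the interval from Bb up to Eb.
Bb up to Eb spans 4 letter names and 5 semitones — a perfect fourth.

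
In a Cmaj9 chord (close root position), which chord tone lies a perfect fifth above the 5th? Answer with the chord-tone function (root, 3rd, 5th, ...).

9th

Cmaj9 (C major ninth): C E G B D.
The 5th is G. A perfect fifth above G is D.
D is the chord's 9th.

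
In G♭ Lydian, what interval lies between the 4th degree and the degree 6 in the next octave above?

minor tenth

Spelling G♭ Lydian: G♭ A♭ B♭ C D♭ E♭ F.
That puts C below E♭.
C up to E♭ is 15 semitones, a half step narrower than a major tenth, so the interval is minor.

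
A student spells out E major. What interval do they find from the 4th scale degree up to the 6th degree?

The scale runs E F# G# A B C# D#.
4th scale degree = A; 6th scale degree = C#.
Counting 3 letters and 4 half steps from A gives a major third.

major third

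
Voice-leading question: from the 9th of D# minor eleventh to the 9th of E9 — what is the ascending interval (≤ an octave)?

minor second

D# minor eleventh has E# as its 9th, and E9 has F# as its 9th.
2 letter names make it a second; at 1 semitone (a half step narrower than major) the quality is minor.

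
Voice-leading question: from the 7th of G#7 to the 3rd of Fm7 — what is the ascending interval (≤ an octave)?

The 7th of G#7 is F#; the 3rd of Fm7 is Ab.
F# up to Ab is 2 semitones, a whole step narrower than a major third, so the interval is diminished.

diminished third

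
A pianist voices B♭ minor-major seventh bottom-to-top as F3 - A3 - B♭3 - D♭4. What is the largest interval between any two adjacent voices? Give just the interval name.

M3

Adjacent intervals: F3→A3 = major third; A3→B♭3 = minor second; B♭3→D♭4 = minor third.
The largest is F3 to A3, a major third (4 semitones).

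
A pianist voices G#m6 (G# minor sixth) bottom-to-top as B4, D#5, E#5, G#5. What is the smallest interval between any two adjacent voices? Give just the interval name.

Adjacent intervals: B4→D#5 = major third; D#5→E#5 = major second; E#5→G#5 = minor third.
The smallest is D#5 to E#5, a major second (2 semitones).

major 2nd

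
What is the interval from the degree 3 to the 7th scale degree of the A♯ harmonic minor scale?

A5

Spelling the A♯ harmonic minor scale: A♯ B♯ C♯ D♯ E♯ F♯ G𝄪.
That puts C♯ below G𝄪.
C♯ up to G𝄪 is 8 semitones, a half step wider than a perfect fifth, so the interval is augmented.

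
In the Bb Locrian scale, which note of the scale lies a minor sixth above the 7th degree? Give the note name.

Fb

The scale is Bb Cb Db Eb Fb Gb Ab.
The 7th degree is Ab; a minor sixth above that is Fb — scale degree 5.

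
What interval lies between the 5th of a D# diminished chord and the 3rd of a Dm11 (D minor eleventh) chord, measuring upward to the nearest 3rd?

minor 6th

D# diminished has A as its 5th, and Dm11 (D minor eleventh) has F as its 3rd.
6 letter names make it a sixth; at 8 semitones (a half step narrower than major) the quality is minor.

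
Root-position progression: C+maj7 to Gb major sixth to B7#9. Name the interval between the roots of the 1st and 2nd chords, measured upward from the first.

diminished fifth

The roots are C and Gb.
C up to Gb is 6 semitones, a half step narrower than a perfect fifth, so the interval is diminished.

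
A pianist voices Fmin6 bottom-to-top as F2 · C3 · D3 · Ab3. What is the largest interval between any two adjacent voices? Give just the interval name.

perfect fifth

Adjacent intervals: F2→C3 = perfect fifth; C3→D3 = major second; D3→Ab3 = diminished fifth.
The largest is F2 to C3, a perfect fifth (7 semitones).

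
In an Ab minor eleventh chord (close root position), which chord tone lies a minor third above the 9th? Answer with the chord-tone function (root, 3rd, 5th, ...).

11th

The chord tones of Abm11 (Ab minor eleventh) are Ab, Cb, Eb, Gb, Bb, Db.
The 9th is Bb. A minor third above Bb is Db.
Db is the chord's 11th.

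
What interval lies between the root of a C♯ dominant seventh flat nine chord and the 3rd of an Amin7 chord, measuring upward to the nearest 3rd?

diminished octave

The root of C♯ dominant seventh flat nine is C♯; the 3rd of Amin7 is C.
8 letter names make it an octave; at 11 semitones (a half step narrower than perfect) the quality is diminished.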